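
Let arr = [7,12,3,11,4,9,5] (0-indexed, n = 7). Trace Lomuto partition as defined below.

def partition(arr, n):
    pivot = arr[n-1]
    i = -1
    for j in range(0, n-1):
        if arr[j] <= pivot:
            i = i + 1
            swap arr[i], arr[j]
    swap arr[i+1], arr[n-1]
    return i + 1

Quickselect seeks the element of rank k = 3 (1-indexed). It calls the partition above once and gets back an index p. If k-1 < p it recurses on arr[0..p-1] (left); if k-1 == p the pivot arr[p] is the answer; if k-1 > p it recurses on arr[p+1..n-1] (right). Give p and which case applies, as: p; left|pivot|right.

2; pivot

pivot = arr[6] = 5; i = -1
j=0: arr[0]=7 > 5 → no swap
j=1: arr[1]=12 > 5 → no swap
j=2: arr[2]=3 ≤ 5 → i=0, swap arr[0],arr[2] → [3,12,7,11,4,9,5]
j=3: arr[3]=11 > 5 → no swap
j=4: arr[4]=4 ≤ 5 → i=1, swap arr[1],arr[4] → [3,4,7,11,12,9,5]
j=5: arr[5]=9 > 5 → no swap
final swap arr[2],arr[6] → [3,4,5,11,12,9,7]; return 2
p = 2; k-1 = 2 == 2 ⇒ pivot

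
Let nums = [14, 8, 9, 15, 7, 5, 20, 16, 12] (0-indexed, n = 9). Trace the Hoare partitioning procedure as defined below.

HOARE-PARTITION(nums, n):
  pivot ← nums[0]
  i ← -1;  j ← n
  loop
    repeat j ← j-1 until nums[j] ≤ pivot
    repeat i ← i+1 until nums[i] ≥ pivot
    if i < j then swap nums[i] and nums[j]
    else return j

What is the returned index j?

4

pivot=14
j stops at 8 (12), i stops at 0 (14); swap ⇒ [12, 8, 9, 15, 7, 5, 20, 16, 14]
j stops at 5 (5), i stops at 3 (15); swap ⇒ [12, 8, 9, 5, 7, 15, 20, 16, 14]
j stops at 4, i stops at 5; i≥j ⇒ return 4. nums=[12, 8, 9, 5, 7, 15, 20, 16, 14]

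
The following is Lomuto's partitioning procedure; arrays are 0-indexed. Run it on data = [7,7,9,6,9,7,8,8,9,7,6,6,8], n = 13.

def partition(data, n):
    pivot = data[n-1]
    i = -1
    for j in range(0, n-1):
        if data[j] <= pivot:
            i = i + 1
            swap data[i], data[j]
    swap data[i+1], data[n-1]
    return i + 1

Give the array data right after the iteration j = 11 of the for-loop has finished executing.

pivot=8, i=-1
j=0: 7≤8, i=0, swap(0,0) ⇒ [7,7,9,6,9,7,8,8,9,7,6,6,8]
j=1: 7≤8, i=1, swap(1,1) ⇒ [7,7,9,6,9,7,8,8,9,7,6,6,8]
j=2: 9>8, skip
j=3: 6≤8, i=2, swap(2,3) ⇒ [7,7,6,9,9,7,8,8,9,7,6,6,8]
j=4: 9>8, skip
j=5: 7≤8, i=3, swap(3,5) ⇒ [7,7,6,7,9,9,8,8,9,7,6,6,8]
j=6: 8≤8, i=4, swap(4,6) ⇒ [7,7,6,7,8,9,9,8,9,7,6,6,8]
j=7: 8≤8, i=5, swap(5,7) ⇒ [7,7,6,7,8,8,9,9,9,7,6,6,8]
j=8: 9>8, skip
j=9: 7≤8, i=6, swap(6,9) ⇒ [7,7,6,7,8,8,7,9,9,9,6,6,8]
j=10: 6≤8, i=7, swap(7,10) ⇒ [7,7,6,7,8,8,7,6,9,9,9,6,8]
j=11: 6≤8, i=8, swap(8,11) ⇒ [7,7,6,7,8,8,7,6,6,9,9,9,8]
(after j=11) data = [7,7,6,7,8,8,7,6,6,9,9,9,8]

[7,7,6,7,8,8,7,6,6,9,9,9,8]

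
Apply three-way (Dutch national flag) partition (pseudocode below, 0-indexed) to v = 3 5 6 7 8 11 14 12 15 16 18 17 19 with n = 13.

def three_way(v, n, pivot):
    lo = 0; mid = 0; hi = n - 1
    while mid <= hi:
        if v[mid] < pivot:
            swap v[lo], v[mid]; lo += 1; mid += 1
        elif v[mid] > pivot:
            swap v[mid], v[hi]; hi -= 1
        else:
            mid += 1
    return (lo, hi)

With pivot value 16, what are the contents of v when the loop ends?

3 5 6 7 8 11 14 12 15 16 17 19 18

pivot = 16; lo=0, mid=0, hi=12
v[mid]=3<16: swap v[0],v[0]; lo=1,mid=1 → 3 5 6 7 8 11 14 12 15 16 18 17 19
v[mid]=5<16: swap v[1],v[1]; lo=2,mid=2 → 3 5 6 7 8 11 14 12 15 16 18 17 19
v[mid]=6<16: swap v[2],v[2]; lo=3,mid=3 → 3 5 6 7 8 11 14 12 15 16 18 17 19
v[mid]=7<16: swap v[3],v[3]; lo=4,mid=4 → 3 5 6 7 8 11 14 12 15 16 18 17 19
v[mid]=8<16: swap v[4],v[4]; lo=5,mid=5 → 3 5 6 7 8 11 14 12 15 16 18 17 19
v[mid]=11<16: swap v[5],v[5]; lo=6,mid=6 → 3 5 6 7 8 11 14 12 15 16 18 17 19
v[mid]=14<16: swap v[6],v[6]; lo=7,mid=7 → 3 5 6 7 8 11 14 12 15 16 18 17 19
v[mid]=12<16: swap v[7],v[7]; lo=8,mid=8 → 3 5 6 7 8 11 14 12 15 16 18 17 19
v[mid]=15<16: swap v[8],v[8]; lo=9,mid=9 → 3 5 6 7 8 11 14 12 15 16 18 17 19
v[mid]=16=16: mid=10
v[mid]=18>16: swap v[10],v[12]; hi=11 → 3 5 6 7 8 11 14 12 15 16 19 17 18
v[mid]=19>16: swap v[10],v[11]; hi=10 → 3 5 6 7 8 11 14 12 15 16 17 19 18
v[mid]=17>16: swap v[10],v[10]; hi=9 → 3 5 6 7 8 11 14 12 15 16 17 19 18
end: lo=9, hi=9; v = 3 5 6 7 8 11 14 12 15 16 17 19 18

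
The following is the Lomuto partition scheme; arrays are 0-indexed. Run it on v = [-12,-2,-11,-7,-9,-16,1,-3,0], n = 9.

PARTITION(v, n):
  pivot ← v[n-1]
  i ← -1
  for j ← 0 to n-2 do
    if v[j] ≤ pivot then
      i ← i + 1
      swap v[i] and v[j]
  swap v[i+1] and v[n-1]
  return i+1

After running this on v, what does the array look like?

[-12,-2,-11,-7,-9,-16,-3,0,1]

pivot=0, i=-1
j=0: -12≤0, i=0, swap(0,0) ⇒ [-12,-2,-11,-7,-9,-16,1,-3,0]
j=1: -2≤0, i=1, swap(1,1) ⇒ [-12,-2,-11,-7,-9,-16,1,-3,0]
j=2: -11≤0, i=2, swap(2,2) ⇒ [-12,-2,-11,-7,-9,-16,1,-3,0]
j=3: -7≤0, i=3, swap(3,3) ⇒ [-12,-2,-11,-7,-9,-16,1,-3,0]
j=4: -9≤0, i=4, swap(4,4) ⇒ [-12,-2,-11,-7,-9,-16,1,-3,0]
j=5: -16≤0, i=5, swap(5,5) ⇒ [-12,-2,-11,-7,-9,-16,1,-3,0]
j=6: 1>0, skip
j=7: -3≤0, i=6, swap(6,7) ⇒ [-12,-2,-11,-7,-9,-16,-3,1,0]
swap(7,8) ⇒ [-12,-2,-11,-7,-9,-16,-3,0,1]; return 7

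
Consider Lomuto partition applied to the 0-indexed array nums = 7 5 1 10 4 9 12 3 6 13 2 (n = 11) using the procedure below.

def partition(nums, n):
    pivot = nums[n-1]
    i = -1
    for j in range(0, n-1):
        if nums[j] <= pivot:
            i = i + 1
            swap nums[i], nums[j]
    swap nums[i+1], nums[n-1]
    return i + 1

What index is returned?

1

pivot = nums[10] = 2; i = -1
j=0: nums[0]=7 > 2 → no swap
j=1: nums[1]=5 > 2 → no swap
j=2: nums[2]=1 ≤ 2 → i=0, swap nums[0],nums[2] → 1 5 7 10 4 9 12 3 6 13 2
j=3: nums[3]=10 > 2 → no swap
j=4: nums[4]=4 > 2 → no swap
j=5: nums[5]=9 > 2 → no swap
j=6: nums[6]=12 > 2 → no swap
j=7: nums[7]=3 > 2 → no swap
j=8: nums[8]=6 > 2 → no swap
j=9: nums[9]=13 > 2 → no swap
final swap nums[1],nums[10] → 1 2 7 10 4 9 12 3 6 13 5; return 1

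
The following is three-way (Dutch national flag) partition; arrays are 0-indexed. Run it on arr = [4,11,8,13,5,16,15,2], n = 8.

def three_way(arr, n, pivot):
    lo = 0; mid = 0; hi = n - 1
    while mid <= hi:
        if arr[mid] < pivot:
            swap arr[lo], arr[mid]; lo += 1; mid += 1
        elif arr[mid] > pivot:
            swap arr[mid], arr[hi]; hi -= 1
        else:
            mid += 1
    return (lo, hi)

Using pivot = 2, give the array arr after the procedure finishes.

[2,8,13,5,16,15,11,4]

pivot = 2; lo=0, mid=0, hi=7
arr[mid]=4>2: swap arr[0],arr[7]; hi=6 → [2,11,8,13,5,16,15,4]
arr[mid]=2=2: mid=1
arr[mid]=11>2: swap arr[1],arr[6]; hi=5 → [2,15,8,13,5,16,11,4]
arr[mid]=15>2: swap arr[1],arr[5]; hi=4 → [2,16,8,13,5,15,11,4]
arr[mid]=16>2: swap arr[1],arr[4]; hi=3 → [2,5,8,13,16,15,11,4]
arr[mid]=5>2: swap arr[1],arr[3]; hi=2 → [2,13,8,5,16,15,11,4]
arr[mid]=13>2: swap arr[1],arr[2]; hi=1 → [2,8,13,5,16,15,11,4]
arr[mid]=8>2: swap arr[1],arr[1]; hi=0 → [2,8,13,5,16,15,11,4]
end: lo=0, hi=0; arr = [2,8,13,5,16,15,11,4]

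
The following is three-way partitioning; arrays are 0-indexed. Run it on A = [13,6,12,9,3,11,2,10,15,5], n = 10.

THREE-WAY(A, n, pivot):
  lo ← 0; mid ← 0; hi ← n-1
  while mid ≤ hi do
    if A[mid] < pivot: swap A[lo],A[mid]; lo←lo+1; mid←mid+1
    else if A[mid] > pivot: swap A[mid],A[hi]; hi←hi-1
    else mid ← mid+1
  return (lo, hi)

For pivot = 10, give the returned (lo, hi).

(5, 5)

pivot = 10; lo=0, mid=0, hi=9
A[mid]=13>10: swap A[0],A[9]; hi=8 → [5,6,12,9,3,11,2,10,15,13]
A[mid]=5<10: swap A[0],A[0]; lo=1,mid=1 → [5,6,12,9,3,11,2,10,15,13]
A[mid]=6<10: swap A[1],A[1]; lo=2,mid=2 → [5,6,12,9,3,11,2,10,15,13]
A[mid]=12>10: swap A[2],A[8]; hi=7 → [5,6,15,9,3,11,2,10,12,13]
A[mid]=15>10: swap A[2],A[7]; hi=6 → [5,6,10,9,3,11,2,15,12,13]
A[mid]=10=10: mid=3
A[mid]=9<10: swap A[2],A[3]; lo=3,mid=4 → [5,6,9,10,3,11,2,15,12,13]
A[mid]=3<10: swap A[3],A[4]; lo=4,mid=5 → [5,6,9,3,10,11,2,15,12,13]
A[mid]=11>10: swap A[5],A[6]; hi=5 → [5,6,9,3,10,2,11,15,12,13]
A[mid]=2<10: swap A[4],A[5]; lo=5,mid=6 → [5,6,9,3,2,10,11,15,12,13]
end: lo=5, hi=5; A = [5,6,9,3,2,10,11,15,12,13]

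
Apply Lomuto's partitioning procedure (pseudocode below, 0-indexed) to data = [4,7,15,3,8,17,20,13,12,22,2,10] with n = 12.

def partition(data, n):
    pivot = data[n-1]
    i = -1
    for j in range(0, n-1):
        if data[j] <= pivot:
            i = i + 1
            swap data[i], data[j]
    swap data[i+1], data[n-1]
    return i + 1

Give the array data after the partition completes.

pivot=10, i=-1
j=0: 4≤10, i=0, swap(0,0) ⇒ [4,7,15,3,8,17,20,13,12,22,2,10]
j=1: 7≤10, i=1, swap(1,1) ⇒ [4,7,15,3,8,17,20,13,12,22,2,10]
j=2: 15>10, skip
j=3: 3≤10, i=2, swap(2,3) ⇒ [4,7,3,15,8,17,20,13,12,22,2,10]
j=4: 8≤10, i=3, swap(3,4) ⇒ [4,7,3,8,15,17,20,13,12,22,2,10]
j=5: 17>10, skip
j=6: 20>10, skip
j=7: 13>10, skip
j=8: 12>10, skip
j=9: 22>10, skip
j=10: 2≤10, i=4, swap(4,10) ⇒ [4,7,3,8,2,17,20,13,12,22,15,10]
swap(5,11) ⇒ [4,7,3,8,2,10,20,13,12,22,15,17]; return 5

[4,7,3,8,2,10,20,13,12,22,15,17]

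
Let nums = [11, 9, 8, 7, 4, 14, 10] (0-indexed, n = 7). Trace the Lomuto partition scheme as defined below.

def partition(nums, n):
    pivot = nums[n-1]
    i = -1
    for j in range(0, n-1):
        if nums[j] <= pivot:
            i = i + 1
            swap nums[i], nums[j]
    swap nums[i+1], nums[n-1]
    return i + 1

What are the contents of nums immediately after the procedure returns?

[9, 8, 7, 4, 10, 14, 11]

pivot = nums[6] = 10; i = -1
j=0: nums[0]=11 > 10 → no swap
j=1: nums[1]=9 ≤ 10 → i=0, swap nums[0],nums[1] → [9, 11, 8, 7, 4, 14, 10]
j=2: nums[2]=8 ≤ 10 → i=1, swap nums[1],nums[2] → [9, 8, 11, 7, 4, 14, 10]
j=3: nums[3]=7 ≤ 10 → i=2, swap nums[2],nums[3] → [9, 8, 7, 11, 4, 14, 10]
j=4: nums[4]=4 ≤ 10 → i=3, swap nums[3],nums[4] → [9, 8, 7, 4, 11, 14, 10]
j=5: nums[5]=14 > 10 → no swap
final swap nums[4],nums[6] → [9, 8, 7, 4, 10, 14, 11]; return 4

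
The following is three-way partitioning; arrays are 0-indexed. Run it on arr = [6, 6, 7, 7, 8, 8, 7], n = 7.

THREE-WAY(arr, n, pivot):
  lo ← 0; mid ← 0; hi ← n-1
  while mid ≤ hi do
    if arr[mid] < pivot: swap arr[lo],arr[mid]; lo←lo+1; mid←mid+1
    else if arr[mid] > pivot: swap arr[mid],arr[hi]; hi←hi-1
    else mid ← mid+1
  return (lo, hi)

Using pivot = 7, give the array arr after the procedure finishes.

lo=0 mid=0 hi=6
6<7: swap(0,0), lo=1 mid=1 ⇒ [6, 6, 7, 7, 8, 8, 7]
6<7: swap(1,1), lo=2 mid=2 ⇒ [6, 6, 7, 7, 8, 8, 7]
7=7: mid=3
7=7: mid=4
8>7: swap(4,6), hi=5 ⇒ [6, 6, 7, 7, 7, 8, 8]
7=7: mid=5
8>7: swap(5,5), hi=4 ⇒ [6, 6, 7, 7, 7, 8, 8]
done. lo=2 hi=4; arr=[6, 6, 7, 7, 7, 8, 8]

[6, 6, 7, 7, 7, 8, 8]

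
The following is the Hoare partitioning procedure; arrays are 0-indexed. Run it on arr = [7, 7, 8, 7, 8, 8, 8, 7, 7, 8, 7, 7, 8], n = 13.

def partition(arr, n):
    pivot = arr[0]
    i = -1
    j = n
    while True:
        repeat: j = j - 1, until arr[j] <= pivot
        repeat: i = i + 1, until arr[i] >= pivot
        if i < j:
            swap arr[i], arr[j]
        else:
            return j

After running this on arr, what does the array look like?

[7, 7, 7, 7, 8, 8, 8, 7, 8, 8, 7, 7, 8]

pivot=7
j stops at 11 (7), i stops at 0 (7); swap ⇒ [7, 7, 8, 7, 8, 8, 8, 7, 7, 8, 7, 7, 8]
j stops at 10 (7), i stops at 1 (7); swap ⇒ [7, 7, 8, 7, 8, 8, 8, 7, 7, 8, 7, 7, 8]
j stops at 8 (7), i stops at 2 (8); swap ⇒ [7, 7, 7, 7, 8, 8, 8, 7, 8, 8, 7, 7, 8]
j stops at 7 (7), i stops at 3 (7); swap ⇒ [7, 7, 7, 7, 8, 8, 8, 7, 8, 8, 7, 7, 8]
j stops at 3, i stops at 4; i≥j ⇒ return 3. arr=[7, 7, 7, 7, 8, 8, 8, 7, 8, 8, 7, 7, 8]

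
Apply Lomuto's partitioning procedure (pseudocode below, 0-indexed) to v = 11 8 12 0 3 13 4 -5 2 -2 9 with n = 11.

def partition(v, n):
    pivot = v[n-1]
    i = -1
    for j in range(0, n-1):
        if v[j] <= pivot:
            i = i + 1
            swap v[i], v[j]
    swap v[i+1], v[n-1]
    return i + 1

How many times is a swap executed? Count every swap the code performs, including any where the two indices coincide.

8

pivot=9, i=-1
j=0: 11>9, skip
j=1: 8≤9, i=0, swap(0,1) ⇒ 8 11 12 0 3 13 4 -5 2 -2 9
j=2: 12>9, skip
j=3: 0≤9, i=1, swap(1,3) ⇒ 8 0 12 11 3 13 4 -5 2 -2 9
j=4: 3≤9, i=2, swap(2,4) ⇒ 8 0 3 11 12 13 4 -5 2 -2 9
j=5: 13>9, skip
j=6: 4≤9, i=3, swap(3,6) ⇒ 8 0 3 4 12 13 11 -5 2 -2 9
j=7: -5≤9, i=4, swap(4,7) ⇒ 8 0 3 4 -5 13 11 12 2 -2 9
j=8: 2≤9, i=5, swap(5,8) ⇒ 8 0 3 4 -5 2 11 12 13 -2 9
j=9: -2≤9, i=6, swap(6,9) ⇒ 8 0 3 4 -5 2 -2 12 13 11 9
swap(7,10) ⇒ 8 0 3 4 -5 2 -2 9 13 11 12; return 7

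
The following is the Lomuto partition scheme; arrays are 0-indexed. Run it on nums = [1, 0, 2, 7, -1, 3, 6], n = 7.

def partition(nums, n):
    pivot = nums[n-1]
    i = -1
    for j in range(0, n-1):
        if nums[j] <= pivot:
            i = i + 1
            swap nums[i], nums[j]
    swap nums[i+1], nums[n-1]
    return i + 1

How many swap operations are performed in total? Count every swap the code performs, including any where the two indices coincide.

pivot=6, i=-1
j=0: 1≤6, i=0, swap(0,0) ⇒ [1, 0, 2, 7, -1, 3, 6]
j=1: 0≤6, i=1, swap(1,1) ⇒ [1, 0, 2, 7, -1, 3, 6]
j=2: 2≤6, i=2, swap(2,2) ⇒ [1, 0, 2, 7, -1, 3, 6]
j=3: 7>6, skip
j=4: -1≤6, i=3, swap(3,4) ⇒ [1, 0, 2, -1, 7, 3, 6]
j=5: 3≤6, i=4, swap(4,5) ⇒ [1, 0, 2, -1, 3, 7, 6]
swap(5,6) ⇒ [1, 0, 2, -1, 3, 6, 7]; return 5

6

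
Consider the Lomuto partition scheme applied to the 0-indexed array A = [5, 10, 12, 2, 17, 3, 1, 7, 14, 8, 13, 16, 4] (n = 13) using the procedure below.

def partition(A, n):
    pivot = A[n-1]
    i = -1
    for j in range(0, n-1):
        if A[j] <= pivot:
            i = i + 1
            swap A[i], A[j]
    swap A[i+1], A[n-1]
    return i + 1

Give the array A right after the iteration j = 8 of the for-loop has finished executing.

[2, 3, 1, 5, 17, 10, 12, 7, 14, 8, 13, 16, 4]

pivot=4, i=-1
j=0: 5>4, skip
j=1: 10>4, skip
j=2: 12>4, skip
j=3: 2≤4, i=0, swap(0,3) ⇒ [2, 10, 12, 5, 17, 3, 1, 7, 14, 8, 13, 16, 4]
j=4: 17>4, skip
j=5: 3≤4, i=1, swap(1,5) ⇒ [2, 3, 12, 5, 17, 10, 1, 7, 14, 8, 13, 16, 4]
j=6: 1≤4, i=2, swap(2,6) ⇒ [2, 3, 1, 5, 17, 10, 12, 7, 14, 8, 13, 16, 4]
j=7: 7>4, skip
j=8: 14>4, skip
(after j=8) A = [2, 3, 1, 5, 17, 10, 12, 7, 14, 8, 13, 16, 4]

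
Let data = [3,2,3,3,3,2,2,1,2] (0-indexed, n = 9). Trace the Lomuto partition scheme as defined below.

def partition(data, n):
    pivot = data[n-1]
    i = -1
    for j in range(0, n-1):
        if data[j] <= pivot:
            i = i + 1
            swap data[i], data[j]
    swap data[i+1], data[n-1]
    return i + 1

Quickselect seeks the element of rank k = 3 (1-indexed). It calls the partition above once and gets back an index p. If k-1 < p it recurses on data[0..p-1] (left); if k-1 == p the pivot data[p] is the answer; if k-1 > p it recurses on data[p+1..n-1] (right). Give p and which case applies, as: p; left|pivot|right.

pivot = data[8] = 2; i = -1
j=0: data[0]=3 > 2 → no swap
j=1: data[1]=2 ≤ 2 → i=0, swap data[0],data[1] → [2,3,3,3,3,2,2,1,2]
j=2: data[2]=3 > 2 → no swap
j=3: data[3]=3 > 2 → no swap
j=4: data[4]=3 > 2 → no swap
j=5: data[5]=2 ≤ 2 → i=1, swap data[1],data[5] → [2,2,3,3,3,3,2,1,2]
j=6: data[6]=2 ≤ 2 → i=2, swap data[2],data[6] → [2,2,2,3,3,3,3,1,2]
j=7: data[7]=1 ≤ 2 → i=3, swap data[3],data[7] → [2,2,2,1,3,3,3,3,2]
final swap data[4],data[8] → [2,2,2,1,2,3,3,3,3]; return 4
p = 4; k-1 = 2 < 4 ⇒ left

4; left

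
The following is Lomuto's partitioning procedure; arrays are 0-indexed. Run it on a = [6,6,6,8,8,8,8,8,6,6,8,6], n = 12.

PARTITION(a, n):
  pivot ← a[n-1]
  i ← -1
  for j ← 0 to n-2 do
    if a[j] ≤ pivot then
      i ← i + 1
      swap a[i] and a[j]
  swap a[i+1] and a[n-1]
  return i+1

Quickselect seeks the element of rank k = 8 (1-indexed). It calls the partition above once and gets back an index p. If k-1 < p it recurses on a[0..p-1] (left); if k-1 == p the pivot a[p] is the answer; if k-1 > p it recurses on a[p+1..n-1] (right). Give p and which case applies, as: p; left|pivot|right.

5; right

pivot=6, i=-1
j=0: 6≤6, i=0, swap(0,0) ⇒ [6,6,6,8,8,8,8,8,6,6,8,6]
j=1: 6≤6, i=1, swap(1,1) ⇒ [6,6,6,8,8,8,8,8,6,6,8,6]
j=2: 6≤6, i=2, swap(2,2) ⇒ [6,6,6,8,8,8,8,8,6,6,8,6]
j=3: 8>6, skip
j=4: 8>6, skip
j=5: 8>6, skip
j=6: 8>6, skip
j=7: 8>6, skip
j=8: 6≤6, i=3, swap(3,8) ⇒ [6,6,6,6,8,8,8,8,8,6,8,6]
j=9: 6≤6, i=4, swap(4,9) ⇒ [6,6,6,6,6,8,8,8,8,8,8,6]
j=10: 8>6, skip
swap(5,11) ⇒ [6,6,6,6,6,6,8,8,8,8,8,8]; return 5
p = 5; k-1 = 7 > 5 ⇒ right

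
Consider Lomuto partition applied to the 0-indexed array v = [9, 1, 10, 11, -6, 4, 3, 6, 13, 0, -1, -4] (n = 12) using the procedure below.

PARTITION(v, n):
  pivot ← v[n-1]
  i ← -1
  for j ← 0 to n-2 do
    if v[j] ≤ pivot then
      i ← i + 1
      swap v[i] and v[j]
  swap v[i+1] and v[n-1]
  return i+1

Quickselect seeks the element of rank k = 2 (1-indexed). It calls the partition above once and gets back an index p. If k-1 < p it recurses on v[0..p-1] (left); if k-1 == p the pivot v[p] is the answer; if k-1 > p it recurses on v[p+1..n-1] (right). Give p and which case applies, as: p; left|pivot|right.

1; pivot

pivot = v[11] = -4; i = -1
j=0: v[0]=9 > -4 → no swap
j=1: v[1]=1 > -4 → no swap
j=2: v[2]=10 > -4 → no swap
j=3: v[3]=11 > -4 → no swap
j=4: v[4]=-6 ≤ -4 → i=0, swap v[0],v[4] → [-6, 1, 10, 11, 9, 4, 3, 6, 13, 0, -1, -4]
j=5: v[5]=4 > -4 → no swap
j=6: v[6]=3 > -4 → no swap
j=7: v[7]=6 > -4 → no swap
j=8: v[8]=13 > -4 → no swap
j=9: v[9]=0 > -4 → no swap
j=10: v[10]=-1 > -4 → no swap
final swap v[1],v[11] → [-6, -4, 10, 11, 9, 4, 3, 6, 13, 0, -1, 1]; return 1
p = 1; k-1 = 1 == 1 ⇒ pivot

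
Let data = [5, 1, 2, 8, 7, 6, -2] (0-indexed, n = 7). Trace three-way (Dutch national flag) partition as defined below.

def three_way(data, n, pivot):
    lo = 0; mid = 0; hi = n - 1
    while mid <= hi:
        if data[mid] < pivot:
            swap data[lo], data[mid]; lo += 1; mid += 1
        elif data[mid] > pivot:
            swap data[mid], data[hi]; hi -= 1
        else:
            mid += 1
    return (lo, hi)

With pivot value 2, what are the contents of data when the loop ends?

pivot = 2; lo=0, mid=0, hi=6
data[mid]=5>2: swap data[0],data[6]; hi=5 → [-2, 1, 2, 8, 7, 6, 5]
data[mid]=-2<2: swap data[0],data[0]; lo=1,mid=1 → [-2, 1, 2, 8, 7, 6, 5]
data[mid]=1<2: swap data[1],data[1]; lo=2,mid=2 → [-2, 1, 2, 8, 7, 6, 5]
data[mid]=2=2: mid=3
data[mid]=8>2: swap data[3],data[5]; hi=4 → [-2, 1, 2, 6, 7, 8, 5]
data[mid]=6>2: swap data[3],data[4]; hi=3 → [-2, 1, 2, 7, 6, 8, 5]
data[mid]=7>2: swap data[3],data[3]; hi=2 → [-2, 1, 2, 7, 6, 8, 5]
end: lo=2, hi=2; data = [-2, 1, 2, 7, 6, 8, 5]

[-2, 1, 2, 7, 6, 8, 5]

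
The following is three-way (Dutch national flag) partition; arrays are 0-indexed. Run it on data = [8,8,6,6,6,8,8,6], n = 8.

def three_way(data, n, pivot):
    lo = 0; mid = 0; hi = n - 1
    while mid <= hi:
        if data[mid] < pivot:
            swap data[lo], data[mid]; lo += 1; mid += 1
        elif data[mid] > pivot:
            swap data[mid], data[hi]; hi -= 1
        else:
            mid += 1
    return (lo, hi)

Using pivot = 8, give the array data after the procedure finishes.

[6,6,6,6,8,8,8,8]

lo=0 mid=0 hi=7
8=8: mid=1
8=8: mid=2
6<8: swap(0,2), lo=1 mid=3 ⇒ [6,8,8,6,6,8,8,6]
6<8: swap(1,3), lo=2 mid=4 ⇒ [6,6,8,8,6,8,8,6]
6<8: swap(2,4), lo=3 mid=5 ⇒ [6,6,6,8,8,8,8,6]
8=8: mid=6
8=8: mid=7
6<8: swap(3,7), lo=4 mid=8 ⇒ [6,6,6,6,8,8,8,8]
done. lo=4 hi=7; data=[6,6,6,6,8,8,8,8]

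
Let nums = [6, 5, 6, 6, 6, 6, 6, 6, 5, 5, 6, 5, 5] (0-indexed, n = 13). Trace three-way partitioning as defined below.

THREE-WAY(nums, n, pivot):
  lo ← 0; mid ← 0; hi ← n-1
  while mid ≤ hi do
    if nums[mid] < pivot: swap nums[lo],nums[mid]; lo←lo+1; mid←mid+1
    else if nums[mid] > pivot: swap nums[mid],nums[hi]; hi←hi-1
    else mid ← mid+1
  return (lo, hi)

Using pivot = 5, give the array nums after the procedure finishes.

pivot = 5; lo=0, mid=0, hi=12
nums[mid]=6>5: swap nums[0],nums[12]; hi=11 → [5, 5, 6, 6, 6, 6, 6, 6, 5, 5, 6, 5, 6]
nums[mid]=5=5: mid=1
nums[mid]=5=5: mid=2
nums[mid]=6>5: swap nums[2],nums[11]; hi=10 → [5, 5, 5, 6, 6, 6, 6, 6, 5, 5, 6, 6, 6]
nums[mid]=5=5: mid=3
nums[mid]=6>5: swap nums[3],nums[10]; hi=9 → [5, 5, 5, 6, 6, 6, 6, 6, 5, 5, 6, 6, 6]
nums[mid]=6>5: swap nums[3],nums[9]; hi=8 → [5, 5, 5, 5, 6, 6, 6, 6, 5, 6, 6, 6, 6]
nums[mid]=5=5: mid=4
nums[mid]=6>5: swap nums[4],nums[8]; hi=7 → [5, 5, 5, 5, 5, 6, 6, 6, 6, 6, 6, 6, 6]
nums[mid]=5=5: mid=5
nums[mid]=6>5: swap nums[5],nums[7]; hi=6 → [5, 5, 5, 5, 5, 6, 6, 6, 6, 6, 6, 6, 6]
nums[mid]=6>5: swap nums[5],nums[6]; hi=5 → [5, 5, 5, 5, 5, 6, 6, 6, 6, 6, 6, 6, 6]
nums[mid]=6>5: swap nums[5],nums[5]; hi=4 → [5, 5, 5, 5, 5, 6, 6, 6, 6, 6, 6, 6, 6]
end: lo=0, hi=4; nums = [5, 5, 5, 5, 5, 6, 6, 6, 6, 6, 6, 6, 6]

[5, 5, 5, 5, 5, 6, 6, 6, 6, 6, 6, 6, 6]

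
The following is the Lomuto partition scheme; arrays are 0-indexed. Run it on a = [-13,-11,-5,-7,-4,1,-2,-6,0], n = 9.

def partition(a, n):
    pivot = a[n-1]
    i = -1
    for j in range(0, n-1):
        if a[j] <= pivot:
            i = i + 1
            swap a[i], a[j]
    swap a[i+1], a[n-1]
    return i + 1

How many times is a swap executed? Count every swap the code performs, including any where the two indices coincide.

8

pivot = a[8] = 0; i = -1
j=0: a[0]=-13 ≤ 0 → i=0, swap a[0],a[0] (no change) → [-13,-11,-5,-7,-4,1,-2,-6,0]
j=1: a[1]=-11 ≤ 0 → i=1, swap a[1],a[1] (no change) → [-13,-11,-5,-7,-4,1,-2,-6,0]
j=2: a[2]=-5 ≤ 0 → i=2, swap a[2],a[2] (no change) → [-13,-11,-5,-7,-4,1,-2,-6,0]
j=3: a[3]=-7 ≤ 0 → i=3, swap a[3],a[3] (no change) → [-13,-11,-5,-7,-4,1,-2,-6,0]
j=4: a[4]=-4 ≤ 0 → i=4, swap a[4],a[4] (no change) → [-13,-11,-5,-7,-4,1,-2,-6,0]
j=5: a[5]=1 > 0 → no swap
j=6: a[6]=-2 ≤ 0 → i=5, swap a[5],a[6] → [-13,-11,-5,-7,-4,-2,1,-6,0]
j=7: a[7]=-6 ≤ 0 → i=6, swap a[6],a[7] → [-13,-11,-5,-7,-4,-2,-6,1,0]
final swap a[7],a[8] → [-13,-11,-5,-7,-4,-2,-6,0,1]; return 7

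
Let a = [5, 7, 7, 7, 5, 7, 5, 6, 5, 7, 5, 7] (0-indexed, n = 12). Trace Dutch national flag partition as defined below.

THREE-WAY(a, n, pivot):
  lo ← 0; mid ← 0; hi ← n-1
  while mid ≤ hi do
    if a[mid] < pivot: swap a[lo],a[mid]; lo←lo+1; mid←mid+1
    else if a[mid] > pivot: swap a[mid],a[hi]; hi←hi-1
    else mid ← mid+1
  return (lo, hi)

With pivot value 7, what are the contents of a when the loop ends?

lo=0 mid=0 hi=11
5<7: swap(0,0), lo=1 mid=1 ⇒ [5, 7, 7, 7, 5, 7, 5, 6, 5, 7, 5, 7]
7=7: mid=2
7=7: mid=3
7=7: mid=4
5<7: swap(1,4), lo=2 mid=5 ⇒ [5, 5, 7, 7, 7, 7, 5, 6, 5, 7, 5, 7]
7=7: mid=6
5<7: swap(2,6), lo=3 mid=7 ⇒ [5, 5, 5, 7, 7, 7, 7, 6, 5, 7, 5, 7]
6<7: swap(3,7), lo=4 mid=8 ⇒ [5, 5, 5, 6, 7, 7, 7, 7, 5, 7, 5, 7]
5<7: swap(4,8), lo=5 mid=9 ⇒ [5, 5, 5, 6, 5, 7, 7, 7, 7, 7, 5, 7]
7=7: mid=10
5<7: swap(5,10), lo=6 mid=11 ⇒ [5, 5, 5, 6, 5, 5, 7, 7, 7, 7, 7, 7]
7=7: mid=12
done. lo=6 hi=11; a=[5, 5, 5, 6, 5, 5, 7, 7, 7, 7, 7, 7]

[5, 5, 5, 6, 5, 5, 7, 7, 7, 7, 7, 7]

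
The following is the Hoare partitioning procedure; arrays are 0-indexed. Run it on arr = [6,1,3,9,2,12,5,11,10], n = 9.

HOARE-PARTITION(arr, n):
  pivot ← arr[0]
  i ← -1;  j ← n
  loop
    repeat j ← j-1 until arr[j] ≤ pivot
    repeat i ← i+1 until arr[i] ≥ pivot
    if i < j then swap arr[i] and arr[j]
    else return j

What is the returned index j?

pivot = arr[0] = 6; i = -1, j = 9
j→6 (arr[6]=5≤6), i→0 (arr[0]=6≥6); i<j, swap → [5,1,3,9,2,12,6,11,10]
j→4 (arr[4]=2≤6), i→3 (arr[3]=9≥6); i<j, swap → [5,1,3,2,9,12,6,11,10]
j→3, i→4; i≥j, return j=3. arr = [5,1,3,2,9,12,6,11,10]

3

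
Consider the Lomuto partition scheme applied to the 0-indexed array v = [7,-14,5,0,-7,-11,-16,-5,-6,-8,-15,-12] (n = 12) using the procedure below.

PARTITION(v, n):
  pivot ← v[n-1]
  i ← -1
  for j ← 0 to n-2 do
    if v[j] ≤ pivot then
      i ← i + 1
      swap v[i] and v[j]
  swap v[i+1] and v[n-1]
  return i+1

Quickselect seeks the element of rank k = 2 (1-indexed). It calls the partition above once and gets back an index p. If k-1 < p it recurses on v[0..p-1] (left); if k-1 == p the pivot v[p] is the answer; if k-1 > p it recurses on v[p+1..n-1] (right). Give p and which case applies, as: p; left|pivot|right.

3; left

pivot = v[11] = -12; i = -1
j=0: v[0]=7 > -12 → no swap
j=1: v[1]=-14 ≤ -12 → i=0, swap v[0],v[1] → [-14,7,5,0,-7,-11,-16,-5,-6,-8,-15,-12]
j=2: v[2]=5 > -12 → no swap
j=3: v[3]=0 > -12 → no swap
j=4: v[4]=-7 > -12 → no swap
j=5: v[5]=-11 > -12 → no swap
j=6: v[6]=-16 ≤ -12 → i=1, swap v[1],v[6] → [-14,-16,5,0,-7,-11,7,-5,-6,-8,-15,-12]
j=7: v[7]=-5 > -12 → no swap
j=8: v[8]=-6 > -12 → no swap
j=9: v[9]=-8 > -12 → no swap
j=10: v[10]=-15 ≤ -12 → i=2, swap v[2],v[10] → [-14,-16,-15,0,-7,-11,7,-5,-6,-8,5,-12]
final swap v[3],v[11] → [-14,-16,-15,-12,-7,-11,7,-5,-6,-8,5,0]; return 3
p = 3; k-1 = 1 < 3 ⇒ left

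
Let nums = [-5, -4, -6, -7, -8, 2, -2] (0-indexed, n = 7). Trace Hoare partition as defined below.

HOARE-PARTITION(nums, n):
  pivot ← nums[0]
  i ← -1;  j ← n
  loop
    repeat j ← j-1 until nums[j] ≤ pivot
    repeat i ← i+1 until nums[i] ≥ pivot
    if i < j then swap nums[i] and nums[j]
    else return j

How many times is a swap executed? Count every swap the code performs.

2

pivot=-5
j stops at 4 (-8), i stops at 0 (-5); swap ⇒ [-8, -4, -6, -7, -5, 2, -2]
j stops at 3 (-7), i stops at 1 (-4); swap ⇒ [-8, -7, -6, -4, -5, 2, -2]
j stops at 2, i stops at 3; i≥j ⇒ return 2. nums=[-8, -7, -6, -4, -5, 2, -2]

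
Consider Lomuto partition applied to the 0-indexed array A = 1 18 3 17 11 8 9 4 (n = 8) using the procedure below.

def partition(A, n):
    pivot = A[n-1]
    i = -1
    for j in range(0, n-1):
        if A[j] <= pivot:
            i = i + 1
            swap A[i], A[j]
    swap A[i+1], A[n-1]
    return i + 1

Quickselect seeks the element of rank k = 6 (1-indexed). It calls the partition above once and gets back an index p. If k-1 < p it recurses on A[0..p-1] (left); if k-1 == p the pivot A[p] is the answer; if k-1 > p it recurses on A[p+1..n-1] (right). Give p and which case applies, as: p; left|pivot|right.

2; right

pivot = A[7] = 4; i = -1
j=0: A[0]=1 ≤ 4 → i=0, swap A[0],A[0] (no change) → 1 18 3 17 11 8 9 4
j=1: A[1]=18 > 4 → no swap
j=2: A[2]=3 ≤ 4 → i=1, swap A[1],A[2] → 1 3 18 17 11 8 9 4
j=3: A[3]=17 > 4 → no swap
j=4: A[4]=11 > 4 → no swap
j=5: A[5]=8 > 4 → no swap
j=6: A[6]=9 > 4 → no swap
final swap A[2],A[7] → 1 3 4 17 11 8 9 18; return 2
p = 2; k-1 = 5 > 2 ⇒ right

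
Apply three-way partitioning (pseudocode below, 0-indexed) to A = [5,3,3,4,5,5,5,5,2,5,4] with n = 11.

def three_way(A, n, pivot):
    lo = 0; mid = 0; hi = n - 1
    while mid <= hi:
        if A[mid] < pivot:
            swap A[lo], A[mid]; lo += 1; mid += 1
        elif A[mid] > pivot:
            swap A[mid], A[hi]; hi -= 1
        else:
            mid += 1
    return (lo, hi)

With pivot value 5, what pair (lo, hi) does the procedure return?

(5, 10)

pivot = 5; lo=0, mid=0, hi=10
A[mid]=5=5: mid=1
A[mid]=3<5: swap A[0],A[1]; lo=1,mid=2 → [3,5,3,4,5,5,5,5,2,5,4]
A[mid]=3<5: swap A[1],A[2]; lo=2,mid=3 → [3,3,5,4,5,5,5,5,2,5,4]
A[mid]=4<5: swap A[2],A[3]; lo=3,mid=4 → [3,3,4,5,5,5,5,5,2,5,4]
A[mid]=5=5: mid=5
A[mid]=5=5: mid=6
A[mid]=5=5: mid=7
A[mid]=5=5: mid=8
A[mid]=2<5: swap A[3],A[8]; lo=4,mid=9 → [3,3,4,2,5,5,5,5,5,5,4]
A[mid]=5=5: mid=10
A[mid]=4<5: swap A[4],A[10]; lo=5,mid=11 → [3,3,4,2,4,5,5,5,5,5,5]
end: lo=5, hi=10; A = [3,3,4,2,4,5,5,5,5,5,5]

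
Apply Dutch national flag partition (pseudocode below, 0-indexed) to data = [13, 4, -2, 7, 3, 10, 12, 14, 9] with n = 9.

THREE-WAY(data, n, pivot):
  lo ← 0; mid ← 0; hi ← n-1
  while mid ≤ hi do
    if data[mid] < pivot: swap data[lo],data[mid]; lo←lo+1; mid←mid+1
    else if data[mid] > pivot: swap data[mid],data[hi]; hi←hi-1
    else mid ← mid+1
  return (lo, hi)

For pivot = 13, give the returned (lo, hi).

(7, 7)

pivot = 13; lo=0, mid=0, hi=8
data[mid]=13=13: mid=1
data[mid]=4<13: swap data[0],data[1]; lo=1,mid=2 → [4, 13, -2, 7, 3, 10, 12, 14, 9]
data[mid]=-2<13: swap data[1],data[2]; lo=2,mid=3 → [4, -2, 13, 7, 3, 10, 12, 14, 9]
data[mid]=7<13: swap data[2],data[3]; lo=3,mid=4 → [4, -2, 7, 13, 3, 10, 12, 14, 9]
data[mid]=3<13: swap data[3],data[4]; lo=4,mid=5 → [4, -2, 7, 3, 13, 10, 12, 14, 9]
data[mid]=10<13: swap data[4],data[5]; lo=5,mid=6 → [4, -2, 7, 3, 10, 13, 12, 14, 9]
data[mid]=12<13: swap data[5],data[6]; lo=6,mid=7 → [4, -2, 7, 3, 10, 12, 13, 14, 9]
data[mid]=14>13: swap data[7],data[8]; hi=7 → [4, -2, 7, 3, 10, 12, 13, 9, 14]
data[mid]=9<13: swap data[6],data[7]; lo=7,mid=8 → [4, -2, 7, 3, 10, 12, 9, 13, 14]
end: lo=7, hi=7; data = [4, -2, 7, 3, 10, 12, 9, 13, 14]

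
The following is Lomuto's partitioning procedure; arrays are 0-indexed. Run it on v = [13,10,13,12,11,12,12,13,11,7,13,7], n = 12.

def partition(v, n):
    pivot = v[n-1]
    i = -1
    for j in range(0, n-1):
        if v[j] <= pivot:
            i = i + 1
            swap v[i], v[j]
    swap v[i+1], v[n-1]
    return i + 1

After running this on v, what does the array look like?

[7,7,13,12,11,12,12,13,11,13,13,10]

pivot = v[11] = 7; i = -1
j=0: v[0]=13 > 7 → no swap
j=1: v[1]=10 > 7 → no swap
j=2: v[2]=13 > 7 → no swap
j=3: v[3]=12 > 7 → no swap
j=4: v[4]=11 > 7 → no swap
j=5: v[5]=12 > 7 → no swap
j=6: v[6]=12 > 7 → no swap
j=7: v[7]=13 > 7 → no swap
j=8: v[8]=11 > 7 → no swap
j=9: v[9]=7 ≤ 7 → i=0, swap v[0],v[9] → [7,10,13,12,11,12,12,13,11,13,13,7]
j=10: v[10]=13 > 7 → no swap
final swap v[1],v[11] → [7,7,13,12,11,12,12,13,11,13,13,10]; return 1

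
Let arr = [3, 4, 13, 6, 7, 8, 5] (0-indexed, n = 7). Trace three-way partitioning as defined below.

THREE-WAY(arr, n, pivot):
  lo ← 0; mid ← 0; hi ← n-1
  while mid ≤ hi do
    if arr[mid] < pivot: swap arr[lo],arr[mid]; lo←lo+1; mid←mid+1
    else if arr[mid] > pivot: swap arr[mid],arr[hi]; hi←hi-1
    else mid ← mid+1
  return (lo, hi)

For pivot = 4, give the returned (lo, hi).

(1, 1)

lo=0 mid=0 hi=6
3<4: swap(0,0), lo=1 mid=1 ⇒ [3, 4, 13, 6, 7, 8, 5]
4=4: mid=2
13>4: swap(2,6), hi=5 ⇒ [3, 4, 5, 6, 7, 8, 13]
5>4: swap(2,5), hi=4 ⇒ [3, 4, 8, 6, 7, 5, 13]
8>4: swap(2,4), hi=3 ⇒ [3, 4, 7, 6, 8, 5, 13]
7>4: swap(2,3), hi=2 ⇒ [3, 4, 6, 7, 8, 5, 13]
6>4: swap(2,2), hi=1 ⇒ [3, 4, 6, 7, 8, 5, 13]
done. lo=1 hi=1; arr=[3, 4, 6, 7, 8, 5, 13]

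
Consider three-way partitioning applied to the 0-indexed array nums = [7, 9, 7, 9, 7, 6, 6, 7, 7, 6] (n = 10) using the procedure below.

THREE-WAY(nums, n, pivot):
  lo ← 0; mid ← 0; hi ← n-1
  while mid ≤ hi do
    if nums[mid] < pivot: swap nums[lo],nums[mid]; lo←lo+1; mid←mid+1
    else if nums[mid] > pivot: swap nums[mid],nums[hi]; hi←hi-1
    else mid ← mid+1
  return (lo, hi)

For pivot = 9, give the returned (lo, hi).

(8, 9)

lo=0 mid=0 hi=9
7<9: swap(0,0), lo=1 mid=1 ⇒ [7, 9, 7, 9, 7, 6, 6, 7, 7, 6]
9=9: mid=2
7<9: swap(1,2), lo=2 mid=3 ⇒ [7, 7, 9, 9, 7, 6, 6, 7, 7, 6]
9=9: mid=4
7<9: swap(2,4), lo=3 mid=5 ⇒ [7, 7, 7, 9, 9, 6, 6, 7, 7, 6]
6<9: swap(3,5), lo=4 mid=6 ⇒ [7, 7, 7, 6, 9, 9, 6, 7, 7, 6]
6<9: swap(4,6), lo=5 mid=7 ⇒ [7, 7, 7, 6, 6, 9, 9, 7, 7, 6]
7<9: swap(5,7), lo=6 mid=8 ⇒ [7, 7, 7, 6, 6, 7, 9, 9, 7, 6]
7<9: swap(6,8), lo=7 mid=9 ⇒ [7, 7, 7, 6, 6, 7, 7, 9, 9, 6]
6<9: swap(7,9), lo=8 mid=10 ⇒ [7, 7, 7, 6, 6, 7, 7, 6, 9, 9]
done. lo=8 hi=9; nums=[7, 7, 7, 6, 6, 7, 7, 6, 9, 9]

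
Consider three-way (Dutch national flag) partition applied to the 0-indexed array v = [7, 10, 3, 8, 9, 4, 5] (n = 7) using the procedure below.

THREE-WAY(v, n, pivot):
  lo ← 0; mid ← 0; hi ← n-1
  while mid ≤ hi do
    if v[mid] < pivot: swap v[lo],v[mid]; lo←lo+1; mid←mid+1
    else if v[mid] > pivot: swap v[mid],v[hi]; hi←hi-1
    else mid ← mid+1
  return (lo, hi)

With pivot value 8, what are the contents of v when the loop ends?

pivot = 8; lo=0, mid=0, hi=6
v[mid]=7<8: swap v[0],v[0]; lo=1,mid=1 → [7, 10, 3, 8, 9, 4, 5]
v[mid]=10>8: swap v[1],v[6]; hi=5 → [7, 5, 3, 8, 9, 4, 10]
v[mid]=5<8: swap v[1],v[1]; lo=2,mid=2 → [7, 5, 3, 8, 9, 4, 10]
v[mid]=3<8: swap v[2],v[2]; lo=3,mid=3 → [7, 5, 3, 8, 9, 4, 10]
v[mid]=8=8: mid=4
v[mid]=9>8: swap v[4],v[5]; hi=4 → [7, 5, 3, 8, 4, 9, 10]
v[mid]=4<8: swap v[3],v[4]; lo=4,mid=5 → [7, 5, 3, 4, 8, 9, 10]
end: lo=4, hi=4; v = [7, 5, 3, 4, 8, 9, 10]

[7, 5, 3, 4, 8, 9, 10]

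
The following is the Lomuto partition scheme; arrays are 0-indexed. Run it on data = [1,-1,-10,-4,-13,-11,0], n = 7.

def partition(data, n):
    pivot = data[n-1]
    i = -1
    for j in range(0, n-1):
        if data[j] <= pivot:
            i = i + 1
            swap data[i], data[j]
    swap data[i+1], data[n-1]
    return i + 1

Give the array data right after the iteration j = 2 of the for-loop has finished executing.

[-1,-10,1,-4,-13,-11,0]

pivot=0, i=-1
j=0: 1>0, skip
j=1: -1≤0, i=0, swap(0,1) ⇒ [-1,1,-10,-4,-13,-11,0]
j=2: -10≤0, i=1, swap(1,2) ⇒ [-1,-10,1,-4,-13,-11,0]
(after j=2) data = [-1,-10,1,-4,-13,-11,0]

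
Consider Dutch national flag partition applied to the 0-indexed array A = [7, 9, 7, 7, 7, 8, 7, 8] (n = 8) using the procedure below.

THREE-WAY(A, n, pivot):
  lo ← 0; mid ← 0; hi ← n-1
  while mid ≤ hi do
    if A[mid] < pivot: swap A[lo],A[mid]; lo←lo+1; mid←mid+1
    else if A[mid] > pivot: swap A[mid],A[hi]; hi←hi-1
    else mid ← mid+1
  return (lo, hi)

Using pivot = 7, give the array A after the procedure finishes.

pivot = 7; lo=0, mid=0, hi=7
A[mid]=7=7: mid=1
A[mid]=9>7: swap A[1],A[7]; hi=6 → [7, 8, 7, 7, 7, 8, 7, 9]
A[mid]=8>7: swap A[1],A[6]; hi=5 → [7, 7, 7, 7, 7, 8, 8, 9]
A[mid]=7=7: mid=2
A[mid]=7=7: mid=3
A[mid]=7=7: mid=4
A[mid]=7=7: mid=5
A[mid]=8>7: swap A[5],A[5]; hi=4 → [7, 7, 7, 7, 7, 8, 8, 9]
end: lo=0, hi=4; A = [7, 7, 7, 7, 7, 8, 8, 9]

[7, 7, 7, 7, 7, 8, 8, 9]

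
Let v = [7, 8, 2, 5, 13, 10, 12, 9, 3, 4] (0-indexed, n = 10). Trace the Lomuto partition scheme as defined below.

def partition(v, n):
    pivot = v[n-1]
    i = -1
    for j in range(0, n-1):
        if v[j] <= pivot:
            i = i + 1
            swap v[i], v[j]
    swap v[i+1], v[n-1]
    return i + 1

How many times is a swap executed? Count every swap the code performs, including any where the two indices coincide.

3

pivot=4, i=-1
j=0: 7>4, skip
j=1: 8>4, skip
j=2: 2≤4, i=0, swap(0,2) ⇒ [2, 8, 7, 5, 13, 10, 12, 9, 3, 4]
j=3: 5>4, skip
j=4: 13>4, skip
j=5: 10>4, skip
j=6: 12>4, skip
j=7: 9>4, skip
j=8: 3≤4, i=1, swap(1,8) ⇒ [2, 3, 7, 5, 13, 10, 12, 9, 8, 4]
swap(2,9) ⇒ [2, 3, 4, 5, 13, 10, 12, 9, 8, 7]; return 2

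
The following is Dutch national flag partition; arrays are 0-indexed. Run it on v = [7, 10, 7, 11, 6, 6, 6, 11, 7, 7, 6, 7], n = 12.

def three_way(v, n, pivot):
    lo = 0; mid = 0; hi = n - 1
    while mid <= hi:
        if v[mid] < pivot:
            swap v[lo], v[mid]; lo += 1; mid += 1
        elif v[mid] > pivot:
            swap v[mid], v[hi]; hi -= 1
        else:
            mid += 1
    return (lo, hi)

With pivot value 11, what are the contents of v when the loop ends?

[7, 10, 7, 6, 6, 6, 7, 7, 6, 7, 11, 11]

pivot = 11; lo=0, mid=0, hi=11
v[mid]=7<11: swap v[0],v[0]; lo=1,mid=1 → [7, 10, 7, 11, 6, 6, 6, 11, 7, 7, 6, 7]
v[mid]=10<11: swap v[1],v[1]; lo=2,mid=2 → [7, 10, 7, 11, 6, 6, 6, 11, 7, 7, 6, 7]
v[mid]=7<11: swap v[2],v[2]; lo=3,mid=3 → [7, 10, 7, 11, 6, 6, 6, 11, 7, 7, 6, 7]
v[mid]=11=11: mid=4
v[mid]=6<11: swap v[3],v[4]; lo=4,mid=5 → [7, 10, 7, 6, 11, 6, 6, 11, 7, 7, 6, 7]
v[mid]=6<11: swap v[4],v[5]; lo=5,mid=6 → [7, 10, 7, 6, 6, 11, 6, 11, 7, 7, 6, 7]
v[mid]=6<11: swap v[5],v[6]; lo=6,mid=7 → [7, 10, 7, 6, 6, 6, 11, 11, 7, 7, 6, 7]
v[mid]=11=11: mid=8
v[mid]=7<11: swap v[6],v[8]; lo=7,mid=9 → [7, 10, 7, 6, 6, 6, 7, 11, 11, 7, 6, 7]
v[mid]=7<11: swap v[7],v[9]; lo=8,mid=10 → [7, 10, 7, 6, 6, 6, 7, 7, 11, 11, 6, 7]
v[mid]=6<11: swap v[8],v[10]; lo=9,mid=11 → [7, 10, 7, 6, 6, 6, 7, 7, 6, 11, 11, 7]
v[mid]=7<11: swap v[9],v[11]; lo=10,mid=12 → [7, 10, 7, 6, 6, 6, 7, 7, 6, 7, 11, 11]
end: lo=10, hi=11; v = [7, 10, 7, 6, 6, 6, 7, 7, 6, 7, 11, 11]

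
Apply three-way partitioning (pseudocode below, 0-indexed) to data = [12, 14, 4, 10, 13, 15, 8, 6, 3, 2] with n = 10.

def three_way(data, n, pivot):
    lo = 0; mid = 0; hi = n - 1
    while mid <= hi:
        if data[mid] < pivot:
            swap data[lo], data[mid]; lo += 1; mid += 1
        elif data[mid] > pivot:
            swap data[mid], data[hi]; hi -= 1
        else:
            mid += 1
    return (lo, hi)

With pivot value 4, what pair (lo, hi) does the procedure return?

(2, 2)

pivot = 4; lo=0, mid=0, hi=9
data[mid]=12>4: swap data[0],data[9]; hi=8 → [2, 14, 4, 10, 13, 15, 8, 6, 3, 12]
data[mid]=2<4: swap data[0],data[0]; lo=1,mid=1 → [2, 14, 4, 10, 13, 15, 8, 6, 3, 12]
data[mid]=14>4: swap data[1],data[8]; hi=7 → [2, 3, 4, 10, 13, 15, 8, 6, 14, 12]
data[mid]=3<4: swap data[1],data[1]; lo=2,mid=2 → [2, 3, 4, 10, 13, 15, 8, 6, 14, 12]
data[mid]=4=4: mid=3
data[mid]=10>4: swap data[3],data[7]; hi=6 → [2, 3, 4, 6, 13, 15, 8, 10, 14, 12]
data[mid]=6>4: swap data[3],data[6]; hi=5 → [2, 3, 4, 8, 13, 15, 6, 10, 14, 12]
data[mid]=8>4: swap data[3],data[5]; hi=4 → [2, 3, 4, 15, 13, 8, 6, 10, 14, 12]
data[mid]=15>4: swap data[3],data[4]; hi=3 → [2, 3, 4, 13, 15, 8, 6, 10, 14, 12]
data[mid]=13>4: swap data[3],data[3]; hi=2 → [2, 3, 4, 13, 15, 8, 6, 10, 14, 12]
end: lo=2, hi=2; data = [2, 3, 4, 13, 15, 8, 6, 10, 14, 12]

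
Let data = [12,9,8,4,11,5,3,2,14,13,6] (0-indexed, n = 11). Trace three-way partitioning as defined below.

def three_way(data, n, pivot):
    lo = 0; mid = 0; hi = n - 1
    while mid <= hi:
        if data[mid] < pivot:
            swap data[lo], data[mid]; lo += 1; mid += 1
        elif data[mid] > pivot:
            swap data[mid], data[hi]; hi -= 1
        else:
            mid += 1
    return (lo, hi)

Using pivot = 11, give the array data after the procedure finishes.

pivot = 11; lo=0, mid=0, hi=10
data[mid]=12>11: swap data[0],data[10]; hi=9 → [6,9,8,4,11,5,3,2,14,13,12]
data[mid]=6<11: swap data[0],data[0]; lo=1,mid=1 → [6,9,8,4,11,5,3,2,14,13,12]
data[mid]=9<11: swap data[1],data[1]; lo=2,mid=2 → [6,9,8,4,11,5,3,2,14,13,12]
data[mid]=8<11: swap data[2],data[2]; lo=3,mid=3 → [6,9,8,4,11,5,3,2,14,13,12]
data[mid]=4<11: swap data[3],data[3]; lo=4,mid=4 → [6,9,8,4,11,5,3,2,14,13,12]
data[mid]=11=11: mid=5
data[mid]=5<11: swap data[4],data[5]; lo=5,mid=6 → [6,9,8,4,5,11,3,2,14,13,12]
data[mid]=3<11: swap data[5],data[6]; lo=6,mid=7 → [6,9,8,4,5,3,11,2,14,13,12]
data[mid]=2<11: swap data[6],data[7]; lo=7,mid=8 → [6,9,8,4,5,3,2,11,14,13,12]
data[mid]=14>11: swap data[8],data[9]; hi=8 → [6,9,8,4,5,3,2,11,13,14,12]
data[mid]=13>11: swap data[8],data[8]; hi=7 → [6,9,8,4,5,3,2,11,13,14,12]
end: lo=7, hi=7; data = [6,9,8,4,5,3,2,11,13,14,12]

[6,9,8,4,5,3,2,11,13,14,12]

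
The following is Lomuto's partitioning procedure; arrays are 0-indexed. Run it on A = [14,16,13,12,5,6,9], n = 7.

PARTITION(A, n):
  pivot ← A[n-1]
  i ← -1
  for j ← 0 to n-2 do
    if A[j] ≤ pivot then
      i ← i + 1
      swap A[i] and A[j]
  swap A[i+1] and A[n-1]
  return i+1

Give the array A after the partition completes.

[5,6,9,12,14,16,13]

pivot=9, i=-1
j=0: 14>9, skip
j=1: 16>9, skip
j=2: 13>9, skip
j=3: 12>9, skip
j=4: 5≤9, i=0, swap(0,4) ⇒ [5,16,13,12,14,6,9]
j=5: 6≤9, i=1, swap(1,5) ⇒ [5,6,13,12,14,16,9]
swap(2,6) ⇒ [5,6,9,12,14,16,13]; return 2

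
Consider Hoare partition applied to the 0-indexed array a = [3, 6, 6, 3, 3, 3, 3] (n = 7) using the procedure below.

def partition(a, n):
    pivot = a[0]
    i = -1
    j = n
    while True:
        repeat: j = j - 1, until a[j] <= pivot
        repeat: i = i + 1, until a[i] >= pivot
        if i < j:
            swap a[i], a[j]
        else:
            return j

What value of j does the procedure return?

3

pivot=3
j stops at 6 (3), i stops at 0 (3); swap ⇒ [3, 6, 6, 3, 3, 3, 3]
j stops at 5 (3), i stops at 1 (6); swap ⇒ [3, 3, 6, 3, 3, 6, 3]
j stops at 4 (3), i stops at 2 (6); swap ⇒ [3, 3, 3, 3, 6, 6, 3]
j stops at 3, i stops at 3; i≥j ⇒ return 3. a=[3, 3, 3, 3, 6, 6, 3]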